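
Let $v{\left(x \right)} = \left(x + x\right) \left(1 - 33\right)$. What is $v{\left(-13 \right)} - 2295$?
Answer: $-1463$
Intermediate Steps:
$v{\left(x \right)} = - 64 x$ ($v{\left(x \right)} = 2 x \left(-32\right) = - 64 x$)
$v{\left(-13 \right)} - 2295 = \left(-64\right) \left(-13\right) - 2295 = 832 - 2295 = -1463$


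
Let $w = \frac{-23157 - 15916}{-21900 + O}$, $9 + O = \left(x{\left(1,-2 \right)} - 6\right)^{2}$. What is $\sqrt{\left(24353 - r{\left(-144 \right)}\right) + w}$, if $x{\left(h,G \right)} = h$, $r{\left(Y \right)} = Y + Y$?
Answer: $\frac{\sqrt{2950415744707}}{10942} \approx 156.98$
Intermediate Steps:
$r{\left(Y \right)} = 2 Y$
$O = 16$ ($O = -9 + \left(1 - 6\right)^{2} = -9 + \left(-5\right)^{2} = -9 + 25 = 16$)
$w = \frac{39073}{21884}$ ($w = \frac{-23157 - 15916}{-21900 + 16} = - \frac{39073}{-21884} = \left(-39073\right) \left(- \frac{1}{21884}\right) = \frac{39073}{21884} \approx 1.7855$)
$\sqrt{\left(24353 - r{\left(-144 \right)}\right) + w} = \sqrt{\left(24353 - 2 \left(-144\right)\right) + \frac{39073}{21884}} = \sqrt{\left(24353 - -288\right) + \frac{39073}{21884}} = \sqrt{\left(24353 + 288\right) + \frac{39073}{21884}} = \sqrt{24641 + \frac{39073}{21884}} = \sqrt{\frac{539282717}{21884}} = \frac{\sqrt{2950415744707}}{10942}$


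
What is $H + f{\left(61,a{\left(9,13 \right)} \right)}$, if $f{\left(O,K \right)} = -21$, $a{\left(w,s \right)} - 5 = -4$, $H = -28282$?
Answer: $-28303$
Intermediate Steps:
$a{\left(w,s \right)} = 1$ ($a{\left(w,s \right)} = 5 - 4 = 1$)
$H + f{\left(61,a{\left(9,13 \right)} \right)} = -28282 - 21 = -28303$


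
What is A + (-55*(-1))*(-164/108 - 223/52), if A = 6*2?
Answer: -431567/1404 ≈ -307.38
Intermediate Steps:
A = 12
A + (-55*(-1))*(-164/108 - 223/52) = 12 + (-55*(-1))*(-164/108 - 223/52) = 12 + 55*(-164*1/108 - 223*1/52) = 12 + 55*(-41/27 - 223/52) = 12 + 55*(-8153/1404) = 12 - 448415/1404 = -431567/1404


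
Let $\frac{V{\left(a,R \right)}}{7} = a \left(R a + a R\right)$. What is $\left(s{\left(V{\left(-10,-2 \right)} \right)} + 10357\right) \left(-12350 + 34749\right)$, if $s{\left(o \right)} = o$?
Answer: $169269243$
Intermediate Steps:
$V{\left(a,R \right)} = 14 R a^{2}$ ($V{\left(a,R \right)} = 7 a \left(R a + a R\right) = 7 a \left(R a + R a\right) = 7 a 2 R a = 7 \cdot 2 R a^{2} = 14 R a^{2}$)
$\left(s{\left(V{\left(-10,-2 \right)} \right)} + 10357\right) \left(-12350 + 34749\right) = \left(14 \left(-2\right) \left(-10\right)^{2} + 10357\right) \left(-12350 + 34749\right) = \left(14 \left(-2\right) 100 + 10357\right) 22399 = \left(-2800 + 10357\right) 22399 = 7557 \cdot 22399 = 169269243$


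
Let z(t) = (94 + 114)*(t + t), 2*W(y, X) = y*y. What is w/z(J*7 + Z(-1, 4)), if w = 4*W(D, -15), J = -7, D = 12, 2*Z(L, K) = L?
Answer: -2/143 ≈ -0.013986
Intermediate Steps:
Z(L, K) = L/2
W(y, X) = y**2/2 (W(y, X) = (y*y)/2 = y**2/2)
w = 288 (w = 4*((1/2)*12**2) = 4*((1/2)*144) = 4*72 = 288)
z(t) = 416*t (z(t) = 208*(2*t) = 416*t)
w/z(J*7 + Z(-1, 4)) = 288/((416*(-7*7 + (1/2)*(-1)))) = 288/((416*(-49 - 1/2))) = 288/((416*(-99/2))) = 288/(-20592) = 288*(-1/20592) = -2/143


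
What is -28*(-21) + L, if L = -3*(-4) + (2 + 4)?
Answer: 606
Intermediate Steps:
L = 18 (L = 12 + 6 = 18)
-28*(-21) + L = -28*(-21) + 18 = 588 + 18 = 606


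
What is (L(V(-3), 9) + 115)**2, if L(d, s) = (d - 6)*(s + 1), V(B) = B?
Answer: 625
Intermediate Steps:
L(d, s) = (1 + s)*(-6 + d) (L(d, s) = (-6 + d)*(1 + s) = (1 + s)*(-6 + d))
(L(V(-3), 9) + 115)**2 = ((-6 - 3 - 6*9 - 3*9) + 115)**2 = ((-6 - 3 - 54 - 27) + 115)**2 = (-90 + 115)**2 = 25**2 = 625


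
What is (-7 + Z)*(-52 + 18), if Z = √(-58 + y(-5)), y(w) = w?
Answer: 238 - 102*I*√7 ≈ 238.0 - 269.87*I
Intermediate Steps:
Z = 3*I*√7 (Z = √(-58 - 5) = √(-63) = 3*I*√7 ≈ 7.9373*I)
(-7 + Z)*(-52 + 18) = (-7 + 3*I*√7)*(-52 + 18) = (-7 + 3*I*√7)*(-34) = 238 - 102*I*√7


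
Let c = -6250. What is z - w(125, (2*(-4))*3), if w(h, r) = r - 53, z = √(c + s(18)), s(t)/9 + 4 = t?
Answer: 77 + 2*I*√1531 ≈ 77.0 + 78.256*I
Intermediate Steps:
s(t) = -36 + 9*t
z = 2*I*√1531 (z = √(-6250 + (-36 + 9*18)) = √(-6250 + (-36 + 162)) = √(-6250 + 126) = √(-6124) = 2*I*√1531 ≈ 78.256*I)
w(h, r) = -53 + r
z - w(125, (2*(-4))*3) = 2*I*√1531 - (-53 + (2*(-4))*3) = 2*I*√1531 - (-53 - 8*3) = 2*I*√1531 - (-53 - 24) = 2*I*√1531 - 1*(-77) = 2*I*√1531 + 77 = 77 + 2*I*√1531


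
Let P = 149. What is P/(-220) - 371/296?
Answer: -31431/16280 ≈ -1.9307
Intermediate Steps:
P/(-220) - 371/296 = 149/(-220) - 371/296 = 149*(-1/220) - 371*1/296 = -149/220 - 371/296 = -31431/16280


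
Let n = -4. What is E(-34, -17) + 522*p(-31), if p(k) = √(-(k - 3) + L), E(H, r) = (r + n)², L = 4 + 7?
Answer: 441 + 1566*√5 ≈ 3942.7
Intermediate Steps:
L = 11
E(H, r) = (-4 + r)² (E(H, r) = (r - 4)² = (-4 + r)²)
p(k) = √(14 - k) (p(k) = √(-(k - 3) + 11) = √(-(-3 + k) + 11) = √((3 - k) + 11) = √(14 - k))
E(-34, -17) + 522*p(-31) = (-4 - 17)² + 522*√(14 - 1*(-31)) = (-21)² + 522*√(14 + 31) = 441 + 522*√45 = 441 + 522*(3*√5) = 441 + 1566*√5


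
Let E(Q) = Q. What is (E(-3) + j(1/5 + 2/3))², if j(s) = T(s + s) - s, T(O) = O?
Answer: 1024/225 ≈ 4.5511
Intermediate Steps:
j(s) = s (j(s) = (s + s) - s = 2*s - s = s)
(E(-3) + j(1/5 + 2/3))² = (-3 + (1/5 + 2/3))² = (-3 + (1*(⅕) + 2*(⅓)))² = (-3 + (⅕ + ⅔))² = (-3 + 13/15)² = (-32/15)² = 1024/225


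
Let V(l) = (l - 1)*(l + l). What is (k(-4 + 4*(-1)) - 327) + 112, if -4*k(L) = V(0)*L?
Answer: -215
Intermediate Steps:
V(l) = 2*l*(-1 + l) (V(l) = (-1 + l)*(2*l) = 2*l*(-1 + l))
k(L) = 0 (k(L) = -2*0*(-1 + 0)*L/4 = -2*0*(-1)*L/4 = -0*L = -¼*0 = 0)
(k(-4 + 4*(-1)) - 327) + 112 = (0 - 327) + 112 = -327 + 112 = -215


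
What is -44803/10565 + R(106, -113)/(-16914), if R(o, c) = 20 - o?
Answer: -378444676/89348205 ≈ -4.2356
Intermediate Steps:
-44803/10565 + R(106, -113)/(-16914) = -44803/10565 + (20 - 1*106)/(-16914) = -44803*1/10565 + (20 - 106)*(-1/16914) = -44803/10565 - 86*(-1/16914) = -44803/10565 + 43/8457 = -378444676/89348205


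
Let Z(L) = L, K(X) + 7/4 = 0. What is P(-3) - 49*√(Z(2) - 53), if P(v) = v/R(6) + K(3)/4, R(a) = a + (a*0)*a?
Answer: -15/16 - 49*I*√51 ≈ -0.9375 - 349.93*I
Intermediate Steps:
K(X) = -7/4 (K(X) = -7/4 + 0 = -7/4)
R(a) = a (R(a) = a + 0*a = a + 0 = a)
P(v) = -7/16 + v/6 (P(v) = v/6 - 7/4/4 = v*(⅙) - 7/4*¼ = v/6 - 7/16 = -7/16 + v/6)
P(-3) - 49*√(Z(2) - 53) = (-7/16 + (⅙)*(-3)) - 49*√(2 - 53) = (-7/16 - ½) - 49*I*√51 = -15/16 - 49*I*√51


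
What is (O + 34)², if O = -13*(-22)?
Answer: 102400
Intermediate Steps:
O = 286
(O + 34)² = (286 + 34)² = 320² = 102400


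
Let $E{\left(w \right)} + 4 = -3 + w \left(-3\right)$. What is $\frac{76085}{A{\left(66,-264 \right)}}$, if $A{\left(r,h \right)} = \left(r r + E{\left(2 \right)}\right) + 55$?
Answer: $\frac{76085}{4398} \approx 17.3$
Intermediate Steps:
$E{\left(w \right)} = -7 - 3 w$ ($E{\left(w \right)} = -4 + \left(-3 + w \left(-3\right)\right) = -4 - \left(3 + 3 w\right) = -7 - 3 w$)
$A{\left(r,h \right)} = 42 + r^{2}$ ($A{\left(r,h \right)} = \left(r r - 13\right) + 55 = \left(r^{2} - 13\right) + 55 = \left(-13 + r^{2}\right) + 55 = 42 + r^{2}$)
$\frac{76085}{A{\left(66,-264 \right)}} = \frac{76085}{42 + 66^{2}} = \frac{76085}{42 + 4356} = \frac{76085}{4398}$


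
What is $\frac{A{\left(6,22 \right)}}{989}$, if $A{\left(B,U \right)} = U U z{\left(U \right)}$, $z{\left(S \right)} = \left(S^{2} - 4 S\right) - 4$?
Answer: $\frac{189728}{989} \approx 191.84$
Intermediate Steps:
$z{\left(S \right)} = -4 + S^{2} - 4 S$
$A{\left(B,U \right)} = U^{2} \left(-4 + U^{2} - 4 U\right)$ ($A{\left(B,U \right)} = U U \left(-4 + U^{2} - 4 U\right) = U^{2} \left(-4 + U^{2} - 4 U\right)$)
$\frac{A{\left(6,22 \right)}}{989} = \frac{22^{2} \left(-4 + 22^{2} - 88\right)}{989} = 484 \left(-4 + 484 - 88\right) \frac{1}{989} = 484 \cdot 392 \cdot \frac{1}{989} = 189728 \cdot \frac{1}{989} = \frac{189728}{989}$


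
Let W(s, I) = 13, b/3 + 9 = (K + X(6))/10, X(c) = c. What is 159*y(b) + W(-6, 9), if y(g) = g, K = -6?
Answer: -4280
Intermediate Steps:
b = -27 (b = -27 + 3*((-6 + 6)/10) = -27 + 3*(0*(⅒)) = -27 + 3*0 = -27 + 0 = -27)
159*y(b) + W(-6, 9) = 159*(-27) + 13 = -4293 + 13 = -4280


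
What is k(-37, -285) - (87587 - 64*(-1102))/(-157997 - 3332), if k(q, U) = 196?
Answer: 31778599/161329 ≈ 196.98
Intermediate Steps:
k(-37, -285) - (87587 - 64*(-1102))/(-157997 - 3332) = 196 - (87587 - 64*(-1102))/(-157997 - 3332) = 196 - (87587 + 70528)/(-161329) = 196 - 158115*(-1)/161329 = 196 - 1*(-158115/161329) = 196 + 158115/161329 = 31778599/161329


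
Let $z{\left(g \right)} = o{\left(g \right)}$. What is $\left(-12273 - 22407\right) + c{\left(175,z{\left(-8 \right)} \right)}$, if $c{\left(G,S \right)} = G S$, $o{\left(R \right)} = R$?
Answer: $-36080$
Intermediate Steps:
$z{\left(g \right)} = g$
$\left(-12273 - 22407\right) + c{\left(175,z{\left(-8 \right)} \right)} = \left(-12273 - 22407\right) + 175 \left(-8\right) = -34680 - 1400 = -36080$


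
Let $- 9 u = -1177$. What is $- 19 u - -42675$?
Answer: $\frac{361712}{9} \approx 40190.0$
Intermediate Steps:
$u = \frac{1177}{9}$ ($u = \left(- \frac{1}{9}\right) \left(-1177\right) = \frac{1177}{9} \approx 130.78$)
$- 19 u - -42675 = \left(-19\right) \frac{1177}{9} - -42675 = - \frac{22363}{9} + 42675 = \frac{361712}{9}$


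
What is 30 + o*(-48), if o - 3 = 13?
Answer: -738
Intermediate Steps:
o = 16 (o = 3 + 13 = 16)
30 + o*(-48) = 30 + 16*(-48) = 30 - 768 = -738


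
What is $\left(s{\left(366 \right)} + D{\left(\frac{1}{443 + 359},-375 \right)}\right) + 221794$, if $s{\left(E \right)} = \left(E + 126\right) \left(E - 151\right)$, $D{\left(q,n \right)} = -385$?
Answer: $327189$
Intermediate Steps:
$s{\left(E \right)} = \left(-151 + E\right) \left(126 + E\right)$ ($s{\left(E \right)} = \left(126 + E\right) \left(-151 + E\right) = \left(-151 + E\right) \left(126 + E\right)$)
$\left(s{\left(366 \right)} + D{\left(\frac{1}{443 + 359},-375 \right)}\right) + 221794 = \left(\left(-19026 + 366^{2} - 9150\right) - 385\right) + 221794 = \left(\left(-19026 + 133956 - 9150\right) - 385\right) + 221794 = \left(105780 - 385\right) + 221794 = 105395 + 221794 = 327189$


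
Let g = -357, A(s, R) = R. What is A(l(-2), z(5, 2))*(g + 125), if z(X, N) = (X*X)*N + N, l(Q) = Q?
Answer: -12064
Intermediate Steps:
z(X, N) = N + N*X² (z(X, N) = X²*N + N = N*X² + N = N + N*X²)
A(l(-2), z(5, 2))*(g + 125) = (2*(1 + 5²))*(-357 + 125) = (2*(1 + 25))*(-232) = (2*26)*(-232) = 52*(-232) = -12064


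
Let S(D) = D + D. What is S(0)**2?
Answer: 0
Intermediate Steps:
S(D) = 2*D
S(0)**2 = (2*0)**2 = 0**2 = 0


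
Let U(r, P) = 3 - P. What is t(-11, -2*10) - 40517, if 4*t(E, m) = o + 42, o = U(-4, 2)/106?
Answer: -17174755/424 ≈ -40507.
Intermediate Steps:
o = 1/106 (o = (3 - 1*2)/106 = (3 - 2)*(1/106) = 1*(1/106) = 1/106 ≈ 0.0094340)
t(E, m) = 4453/424 (t(E, m) = (1/106 + 42)/4 = (1/4)*(4453/106) = 4453/424)
t(-11, -2*10) - 40517 = 4453/424 - 40517 = -17174755/424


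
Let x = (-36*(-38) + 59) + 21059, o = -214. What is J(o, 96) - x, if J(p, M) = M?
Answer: -22390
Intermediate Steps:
x = 22486 (x = (1368 + 59) + 21059 = 1427 + 21059 = 22486)
J(o, 96) - x = 96 - 1*22486 = 96 - 22486 = -22390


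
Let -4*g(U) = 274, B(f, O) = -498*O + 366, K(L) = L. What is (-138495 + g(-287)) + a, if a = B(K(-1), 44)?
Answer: -320219/2 ≈ -1.6011e+5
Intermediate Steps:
B(f, O) = 366 - 498*O
a = -21546 (a = 366 - 498*44 = 366 - 21912 = -21546)
g(U) = -137/2 (g(U) = -¼*274 = -137/2)
(-138495 + g(-287)) + a = (-138495 - 137/2) - 21546 = -277127/2 - 21546 = -320219/2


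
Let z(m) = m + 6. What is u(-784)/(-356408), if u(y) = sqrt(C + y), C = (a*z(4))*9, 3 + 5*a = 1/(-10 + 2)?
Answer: -I*sqrt(3361)/712816 ≈ -8.1331e-5*I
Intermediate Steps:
a = -5/8 (a = -3/5 + 1/(5*(-10 + 2)) = -3/5 + (1/5)/(-8) = -3/5 + (1/5)*(-1/8) = -3/5 - 1/40 = -5/8 ≈ -0.62500)
z(m) = 6 + m
C = -225/4 (C = -5*(6 + 4)/8*9 = -5/8*10*9 = -25/4*9 = -225/4 ≈ -56.250)
u(y) = sqrt(-225/4 + y)
u(-784)/(-356408) = (sqrt(-225 + 4*(-784))/2)/(-356408) = (sqrt(-225 - 3136)/2)*(-1/356408) = (sqrt(-3361)/2)*(-1/356408) = ((I*sqrt(3361))/2)*(-1/356408) = (I*sqrt(3361)/2)*(-1/356408) = -I*sqrt(3361)/712816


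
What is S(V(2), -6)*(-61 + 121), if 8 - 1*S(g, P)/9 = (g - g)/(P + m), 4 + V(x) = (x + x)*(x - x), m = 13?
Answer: 4320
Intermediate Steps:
V(x) = -4 (V(x) = -4 + (x + x)*(x - x) = -4 + (2*x)*0 = -4 + 0 = -4)
S(g, P) = 72 (S(g, P) = 72 - 9*(g - g)/(P + 13) = 72 - 0/(13 + P) = 72 - 9*0 = 72 + 0 = 72)
S(V(2), -6)*(-61 + 121) = 72*(-61 + 121) = 72*60 = 4320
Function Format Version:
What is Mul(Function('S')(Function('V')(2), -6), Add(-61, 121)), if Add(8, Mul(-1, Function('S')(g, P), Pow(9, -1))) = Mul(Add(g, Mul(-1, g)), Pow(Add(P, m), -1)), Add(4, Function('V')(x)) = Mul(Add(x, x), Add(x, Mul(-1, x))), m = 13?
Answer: 4320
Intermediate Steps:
Function('V')(x) = -4 (Function('V')(x) = Add(-4, Mul(Add(x, x), Add(x, Mul(-1, x)))) = Add(-4, Mul(Mul(2, x), 0)) = Add(-4, 0) = -4)
Function('S')(g, P) = 72 (Function('S')(g, P) = Add(72, Mul(-9, Mul(Add(g, Mul(-1, g)), Pow(Add(P, 13), -1)))) = Add(72, Mul(-9, Mul(0, Pow(Add(13, P), -1)))) = Add(72, Mul(-9, 0)) = Add(72, 0) = 72)
Mul(Function('S')(Function('V')(2), -6), Add(-61, 121)) = Mul(72, Add(-61, 121)) = Mul(72, 60) = 4320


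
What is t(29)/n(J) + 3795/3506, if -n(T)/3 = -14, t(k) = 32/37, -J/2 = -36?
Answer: 3004811/2724162 ≈ 1.1030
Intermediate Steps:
J = 72 (J = -2*(-36) = 72)
t(k) = 32/37 (t(k) = 32*(1/37) = 32/37)
n(T) = 42 (n(T) = -3*(-14) = 42)
t(29)/n(J) + 3795/3506 = (32/37)/42 + 3795/3506 = (32/37)*(1/42) + 3795*(1/3506) = 16/777 + 3795/3506 = 3004811/2724162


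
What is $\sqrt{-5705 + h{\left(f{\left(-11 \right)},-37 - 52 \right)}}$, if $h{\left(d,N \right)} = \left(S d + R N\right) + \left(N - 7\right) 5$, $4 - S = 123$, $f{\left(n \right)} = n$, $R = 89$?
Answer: $i \sqrt{12797} \approx 113.12 i$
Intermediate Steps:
$S = -119$ ($S = 4 - 123 = -119$)
$h{\left(d,N \right)} = -35 - 119 d + 94 N$ ($h{\left(d,N \right)} = \left(- 119 d + 89 N\right) + \left(N - 7\right) 5 = \left(- 119 d + 89 N\right) + \left(-7 + N\right) 5 = \left(- 119 d + 89 N\right) + \left(-35 + 5 N\right) = -35 - 119 d + 94 N$)
$\sqrt{-5705 + h{\left(f{\left(-11 \right)},-37 - 52 \right)}} = \sqrt{-5705 - \left(-1274 - 94 \left(-37 - 52\right)\right)} = \sqrt{-5705 + \left(-35 + 1309 + 94 \left(-37 - 52\right)\right)} = \sqrt{-5705 + \left(-35 + 1309 + 94 \left(-89\right)\right)} = \sqrt{-5705 - 7092} = \sqrt{-12797} = i \sqrt{12797}$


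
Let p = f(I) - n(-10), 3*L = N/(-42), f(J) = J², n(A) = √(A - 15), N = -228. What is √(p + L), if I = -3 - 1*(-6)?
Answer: √(4767 - 2205*I)/21 ≈ 3.3704 - 0.74175*I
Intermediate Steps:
I = 3 (I = -3 + 6 = 3)
n(A) = √(-15 + A)
L = 38/21 (L = (-228/(-42))/3 = (-228*(-1/42))/3 = (⅓)*(38/7) = 38/21 ≈ 1.8095)
p = 9 - 5*I (p = 3² - √(-15 - 10) = 9 - √(-25) = 9 - 5*I ≈ 9.0 - 5.0*I)
√(p + L) = √((9 - 5*I) + 38/21) = √(227/21 - 5*I)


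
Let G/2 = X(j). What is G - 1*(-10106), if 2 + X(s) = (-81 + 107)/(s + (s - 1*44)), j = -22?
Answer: 222231/22 ≈ 10101.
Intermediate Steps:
X(s) = -2 + 26/(-44 + 2*s) (X(s) = -2 + (-81 + 107)/(s + (s - 1*44)) = -2 + 26/(s + (s - 44)) = -2 + 26/(s + (-44 + s)) = -2 + 26/(-44 + 2*s))
G = -101/22 (G = 2*((57 - 2*(-22))/(-22 - 22)) = 2*((57 + 44)/(-44)) = 2*(-1/44*101) = 2*(-101/44) = -101/22 ≈ -4.5909)
G - 1*(-10106) = -101/22 - 1*(-10106) = -101/22 + 10106 = 222231/22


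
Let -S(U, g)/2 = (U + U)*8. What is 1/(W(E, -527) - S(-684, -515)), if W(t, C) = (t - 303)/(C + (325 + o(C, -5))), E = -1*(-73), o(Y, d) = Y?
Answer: -729/15956122 ≈ -4.5688e-5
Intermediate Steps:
S(U, g) = -32*U (S(U, g) = -2*(U + U)*8 = -2*2*U*8 = -32*U)
E = 73
W(t, C) = (-303 + t)/(325 + 2*C) (W(t, C) = (t - 303)/(C + (325 + C)) = (-303 + t)/(325 + 2*C))
1/(W(E, -527) - S(-684, -515)) = 1/((-303 + 73)/(325 + 2*(-527)) - (-32)*(-684)) = 1/(-230/(325 - 1054) - 1*21888) = 1/(-230/(-729) - 21888) = 1/(-1/729*(-230) - 21888) = 1/(230/729 - 21888) = 1/(-15956122/729) = -729/15956122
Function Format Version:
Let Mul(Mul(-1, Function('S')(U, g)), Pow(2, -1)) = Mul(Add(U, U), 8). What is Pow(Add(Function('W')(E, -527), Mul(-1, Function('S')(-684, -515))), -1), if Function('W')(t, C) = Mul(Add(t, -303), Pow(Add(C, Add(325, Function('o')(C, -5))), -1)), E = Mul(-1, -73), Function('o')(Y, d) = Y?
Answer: Rational(-729, 15956122) ≈ -4.5688e-5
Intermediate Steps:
Function('S')(U, g) = Mul(-32, U) (Function('S')(U, g) = Mul(-2, Mul(Add(U, U), 8)) = Mul(-2, Mul(Mul(2, U), 8)) = Mul(-2, Mul(16, U)) = Mul(-32, U))
E = 73
Function('W')(t, C) = Mul(Pow(Add(325, Mul(2, C)), -1), Add(-303, t)) (Function('W')(t, C) = Mul(Add(t, -303), Pow(Add(C, Add(325, C)), -1)) = Mul(Add(-303, t), Pow(Add(325, Mul(2, C)), -1)) = Mul(Pow(Add(325, Mul(2, C)), -1), Add(-303, t)))
Pow(Add(Function('W')(E, -527), Mul(-1, Function('S')(-684, -515))), -1) = Pow(Add(Mul(Pow(Add(325, Mul(2, -527)), -1), Add(-303, 73)), Mul(-1, Mul(-32, -684))), -1) = Pow(Add(Mul(Pow(Add(325, -1054), -1), -230), Mul(-1, 21888)), -1) = Pow(Add(Mul(Pow(-729, -1), -230), -21888), -1) = Pow(Add(Mul(Rational(-1, 729), -230), -21888), -1) = Pow(Add(Rational(230, 729), -21888), -1) = Pow(Rational(-15956122, 729), -1) = Rational(-729, 15956122)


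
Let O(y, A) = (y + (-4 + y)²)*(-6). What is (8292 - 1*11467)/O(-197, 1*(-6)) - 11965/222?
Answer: -160307795/2975096 ≈ -53.883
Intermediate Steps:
O(y, A) = -6*y - 6*(-4 + y)²
(8292 - 1*11467)/O(-197, 1*(-6)) - 11965/222 = (8292 - 1*11467)/(-6*(-197) - 6*(-4 - 197)²) - 11965/222 = (8292 - 11467)/(1182 - 6*(-201)²) - 11965*1/222 = -3175/(1182 - 6*40401) - 11965/222 = -3175/(1182 - 242406) - 11965/222 = -3175/(-241224) - 11965/222 = -3175*(-1/241224) - 11965/222 = 3175/241224 - 11965/222 = -160307795/2975096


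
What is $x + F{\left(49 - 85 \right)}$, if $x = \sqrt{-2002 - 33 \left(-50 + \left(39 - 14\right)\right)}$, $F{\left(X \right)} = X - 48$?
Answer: $-84 + i \sqrt{1177} \approx -84.0 + 34.307 i$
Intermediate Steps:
$F{\left(X \right)} = -48 + X$ ($F{\left(X \right)} = X - 48 = -48 + X$)
$x = i \sqrt{1177}$ ($x = \sqrt{-2002 - 33 \left(-50 + 25\right)} = \sqrt{-2002 - -825} = \sqrt{-2002 + 825} = \sqrt{-1177} = i \sqrt{1177} \approx 34.307 i$)
$x + F{\left(49 - 85 \right)} = i \sqrt{1177} + \left(-48 + \left(49 - 85\right)\right) = i \sqrt{1177} - 84 = -84 + i \sqrt{1177}$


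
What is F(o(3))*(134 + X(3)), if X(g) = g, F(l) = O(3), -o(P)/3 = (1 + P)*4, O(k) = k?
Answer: 411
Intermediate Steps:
o(P) = -12 - 12*P (o(P) = -3*(1 + P)*4 = -3*(4 + 4*P) = -12 - 12*P)
F(l) = 3
F(o(3))*(134 + X(3)) = 3*(134 + 3) = 3*137 = 411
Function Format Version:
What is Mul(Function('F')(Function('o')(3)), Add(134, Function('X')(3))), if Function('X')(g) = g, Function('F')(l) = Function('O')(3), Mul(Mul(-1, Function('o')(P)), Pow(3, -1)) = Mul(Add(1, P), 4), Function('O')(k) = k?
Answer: 411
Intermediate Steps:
Function('o')(P) = Add(-12, Mul(-12, P)) (Function('o')(P) = Mul(-3, Mul(Add(1, P), 4)) = Mul(-3, Add(4, Mul(4, P))) = Add(-12, Mul(-12, P)))
Function('F')(l) = 3
Mul(Function('F')(Function('o')(3)), Add(134, Function('X')(3))) = Mul(3, Add(134, 3)) = Mul(3, 137) = 411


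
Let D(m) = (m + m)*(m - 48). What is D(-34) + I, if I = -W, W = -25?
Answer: 5601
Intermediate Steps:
D(m) = 2*m*(-48 + m) (D(m) = (2*m)*(-48 + m) = 2*m*(-48 + m))
I = 25 (I = -1*(-25) = 25)
D(-34) + I = 2*(-34)*(-48 - 34) + 25 = 2*(-34)*(-82) + 25 = 5576 + 25 = 5601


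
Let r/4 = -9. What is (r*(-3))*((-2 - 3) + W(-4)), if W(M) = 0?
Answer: -540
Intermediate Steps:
r = -36 (r = 4*(-9) = -36)
(r*(-3))*((-2 - 3) + W(-4)) = (-36*(-3))*((-2 - 3) + 0) = 108*(-5 + 0) = 108*(-5) = -540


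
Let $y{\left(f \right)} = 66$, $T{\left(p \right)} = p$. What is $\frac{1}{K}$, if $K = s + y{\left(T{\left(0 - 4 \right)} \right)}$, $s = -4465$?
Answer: $- \frac{1}{4399} \approx -0.00022732$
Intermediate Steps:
$K = -4399$ ($K = -4465 + 66 = -4399$)
$\frac{1}{K} = \frac{1}{-4399} = - \frac{1}{4399}$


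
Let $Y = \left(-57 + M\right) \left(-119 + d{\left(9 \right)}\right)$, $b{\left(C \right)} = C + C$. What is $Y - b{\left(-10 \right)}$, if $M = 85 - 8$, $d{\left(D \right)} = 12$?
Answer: $-2120$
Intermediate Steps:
$b{\left(C \right)} = 2 C$
$M = 77$
$Y = -2140$ ($Y = \left(-57 + 77\right) \left(-119 + 12\right) = 20 \left(-107\right) = -2140$)
$Y - b{\left(-10 \right)} = -2140 - 2 \left(-10\right) = -2140 - -20 = -2140 + 20 = -2120$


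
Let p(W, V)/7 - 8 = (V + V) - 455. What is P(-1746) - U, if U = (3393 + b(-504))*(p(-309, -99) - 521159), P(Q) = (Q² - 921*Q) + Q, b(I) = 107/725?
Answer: 1296549617668/725 ≈ 1.7883e+9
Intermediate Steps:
b(I) = 107/725 (b(I) = 107*(1/725) = 107/725)
P(Q) = Q² - 920*Q
p(W, V) = -3129 + 14*V (p(W, V) = 56 + 7*((V + V) - 455) = 56 + 7*(2*V - 455) = 56 + 7*(-455 + 2*V) = 56 + (-3185 + 14*V) = -3129 + 14*V)
U = -1293174861568/725 (U = (3393 + 107/725)*((-3129 + 14*(-99)) - 521159) = 2460032*((-3129 - 1386) - 521159)/725 = 2460032*(-4515 - 521159)/725 = (2460032/725)*(-525674) = -1293174861568/725 ≈ -1.7837e+9)
P(-1746) - U = -1746*(-920 - 1746) - 1*(-1293174861568/725) = -1746*(-2666) + 1293174861568/725 = 4654836 + 1293174861568/725 = 1296549617668/725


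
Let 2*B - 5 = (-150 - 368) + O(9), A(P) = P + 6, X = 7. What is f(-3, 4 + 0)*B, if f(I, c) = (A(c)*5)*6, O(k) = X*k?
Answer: -67500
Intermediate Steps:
A(P) = 6 + P
O(k) = 7*k
f(I, c) = 180 + 30*c (f(I, c) = ((6 + c)*5)*6 = (30 + 5*c)*6 = 180 + 30*c)
B = -225 (B = 5/2 + ((-150 - 368) + 7*9)/2 = 5/2 + (-518 + 63)/2 = 5/2 + (1/2)*(-455) = 5/2 - 455/2 = -225)
f(-3, 4 + 0)*B = (180 + 30*(4 + 0))*(-225) = (180 + 30*4)*(-225) = (180 + 120)*(-225) = 300*(-225) = -67500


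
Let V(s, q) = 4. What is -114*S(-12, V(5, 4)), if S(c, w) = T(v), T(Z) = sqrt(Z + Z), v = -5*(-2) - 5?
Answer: -114*sqrt(10) ≈ -360.50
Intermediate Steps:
v = 5 (v = 10 - 5 = 5)
T(Z) = sqrt(2)*sqrt(Z) (T(Z) = sqrt(2*Z) = sqrt(2)*sqrt(Z))
S(c, w) = sqrt(10) (S(c, w) = sqrt(2)*sqrt(5) = sqrt(10))
-114*S(-12, V(5, 4)) = -114*sqrt(10)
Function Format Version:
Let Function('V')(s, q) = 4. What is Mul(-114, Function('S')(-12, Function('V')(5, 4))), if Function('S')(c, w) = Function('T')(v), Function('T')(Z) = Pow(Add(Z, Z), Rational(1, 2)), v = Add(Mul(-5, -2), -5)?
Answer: Mul(-114, Pow(10, Rational(1, 2))) ≈ -360.50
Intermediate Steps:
v = 5 (v = Add(10, -5) = 5)
Function('T')(Z) = Mul(Pow(2, Rational(1, 2)), Pow(Z, Rational(1, 2))) (Function('T')(Z) = Pow(Mul(2, Z), Rational(1, 2)) = Mul(Pow(2, Rational(1, 2)), Pow(Z, Rational(1, 2))))
Function('S')(c, w) = Pow(10, Rational(1, 2)) (Function('S')(c, w) = Mul(Pow(2, Rational(1, 2)), Pow(5, Rational(1, 2))) = Pow(10, Rational(1, 2)))
Mul(-114, Function('S')(-12, Function('V')(5, 4))) = Mul(-114, Pow(10, Rational(1, 2)))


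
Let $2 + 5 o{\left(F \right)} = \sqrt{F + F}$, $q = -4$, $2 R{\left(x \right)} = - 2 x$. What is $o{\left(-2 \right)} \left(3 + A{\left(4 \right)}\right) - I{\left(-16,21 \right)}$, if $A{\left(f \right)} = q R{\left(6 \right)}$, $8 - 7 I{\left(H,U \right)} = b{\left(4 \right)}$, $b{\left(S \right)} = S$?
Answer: $- \frac{398}{35} + \frac{54 i}{5} \approx -11.371 + 10.8 i$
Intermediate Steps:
$R{\left(x \right)} = - x$ ($R{\left(x \right)} = \frac{\left(-2\right) x}{2} = - x$)
$I{\left(H,U \right)} = \frac{4}{7}$ ($I{\left(H,U \right)} = \frac{8}{7} - \frac{4}{7} = \frac{4}{7}$)
$A{\left(f \right)} = 24$ ($A{\left(f \right)} = - 4 \left(\left(-1\right) 6\right) = \left(-4\right) \left(-6\right) = 24$)
$o{\left(F \right)} = - \frac{2}{5} + \frac{\sqrt{2} \sqrt{F}}{5}$ ($o{\left(F \right)} = - \frac{2}{5} + \frac{\sqrt{F + F}}{5} = - \frac{2}{5} + \frac{\sqrt{2 F}}{5} = - \frac{2}{5} + \frac{\sqrt{2} \sqrt{F}}{5}$)
$o{\left(-2 \right)} \left(3 + A{\left(4 \right)}\right) - I{\left(-16,21 \right)} = \left(- \frac{2}{5} + \frac{\sqrt{2} \sqrt{-2}}{5}\right) \left(3 + 24\right) - \frac{4}{7} = \left(- \frac{2}{5} + \frac{\sqrt{2} i \sqrt{2}}{5}\right) 27 - \frac{4}{7} = \left(- \frac{2}{5} + \frac{2 i}{5}\right) 27 - \frac{4}{7} = \left(- \frac{54}{5} + \frac{54 i}{5}\right) - \frac{4}{7} = - \frac{398}{35} + \frac{54 i}{5}$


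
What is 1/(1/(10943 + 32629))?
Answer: 43572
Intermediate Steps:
1/(1/(10943 + 32629)) = 1/(1/43572) = 43572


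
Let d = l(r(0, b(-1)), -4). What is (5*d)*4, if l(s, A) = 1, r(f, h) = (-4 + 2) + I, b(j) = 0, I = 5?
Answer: 20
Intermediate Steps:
r(f, h) = 3 (r(f, h) = (-4 + 2) + 5 = -2 + 5 = 3)
d = 1
(5*d)*4 = (5*1)*4 = 5*4 = 20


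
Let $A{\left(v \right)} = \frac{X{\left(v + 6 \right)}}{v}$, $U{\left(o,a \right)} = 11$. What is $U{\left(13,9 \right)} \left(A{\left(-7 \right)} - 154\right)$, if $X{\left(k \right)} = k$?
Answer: $- \frac{11847}{7} \approx -1692.4$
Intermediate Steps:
$A{\left(v \right)} = \frac{6 + v}{v}$ ($A{\left(v \right)} = \frac{v + 6}{v} = \frac{6 + v}{v}$)
$U{\left(13,9 \right)} \left(A{\left(-7 \right)} - 154\right) = 11 \left(\frac{6 - 7}{-7} - 154\right) = 11 \left(\left(- \frac{1}{7}\right) \left(-1\right) - 154\right) = 11 \left(\frac{1}{7} - 154\right) = 11 \left(- \frac{1077}{7}\right) = - \frac{11847}{7}$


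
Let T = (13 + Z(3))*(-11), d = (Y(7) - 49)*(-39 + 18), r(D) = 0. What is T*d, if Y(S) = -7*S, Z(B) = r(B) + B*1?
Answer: -362208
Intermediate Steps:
Z(B) = B (Z(B) = 0 + B*1 = 0 + B = B)
d = 2058 (d = (-7*7 - 49)*(-39 + 18) = (-49 - 49)*(-21) = -98*(-21) = 2058)
T = -176 (T = (13 + 3)*(-11) = 16*(-11) = -176)
T*d = -176*2058 = -362208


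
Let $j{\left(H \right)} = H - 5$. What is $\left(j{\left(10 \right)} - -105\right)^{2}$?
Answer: $12100$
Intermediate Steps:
$j{\left(H \right)} = -5 + H$
$\left(j{\left(10 \right)} - -105\right)^{2} = \left(\left(-5 + 10\right) - -105\right)^{2} = \left(5 + 105\right)^{2} = 110^{2} = 12100$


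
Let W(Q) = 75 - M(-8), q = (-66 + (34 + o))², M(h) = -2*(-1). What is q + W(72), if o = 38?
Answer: 109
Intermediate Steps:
M(h) = 2
q = 36 (q = (-66 + (34 + 38))² = (-66 + 72)² = 6² = 36)
W(Q) = 73 (W(Q) = 75 - 1*2 = 75 - 2 = 73)
q + W(72) = 36 + 73 = 109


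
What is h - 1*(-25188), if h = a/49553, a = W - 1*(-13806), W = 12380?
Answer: 1248167150/49553 ≈ 25189.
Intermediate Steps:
a = 26186 (a = 12380 - 1*(-13806) = 12380 + 13806 = 26186)
h = 26186/49553 ≈ 0.52844
h - 1*(-25188) = 26186/49553 - 1*(-25188) = 26186/49553 + 25188 = 1248167150/49553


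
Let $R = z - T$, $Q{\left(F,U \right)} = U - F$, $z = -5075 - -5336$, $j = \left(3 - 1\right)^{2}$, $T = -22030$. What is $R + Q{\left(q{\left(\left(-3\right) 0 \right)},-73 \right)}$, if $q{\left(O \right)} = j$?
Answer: $22214$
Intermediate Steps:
$j = 4$ ($j = 2^{2} = 4$)
$q{\left(O \right)} = 4$
$z = 261$ ($z = -5075 + 5336 = 261$)
$R = 22291$ ($R = 261 - -22030 = 261 + 22030 = 22291$)
$R + Q{\left(q{\left(\left(-3\right) 0 \right)},-73 \right)} = 22291 - 77 = 22214$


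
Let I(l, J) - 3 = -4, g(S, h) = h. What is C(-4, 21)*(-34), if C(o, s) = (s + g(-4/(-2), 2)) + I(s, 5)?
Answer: -748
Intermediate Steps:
I(l, J) = -1 (I(l, J) = 3 - 4 = -1)
C(o, s) = 1 + s (C(o, s) = (s + 2) - 1 = (2 + s) - 1 = 1 + s)
C(-4, 21)*(-34) = (1 + 21)*(-34) = 22*(-34) = -748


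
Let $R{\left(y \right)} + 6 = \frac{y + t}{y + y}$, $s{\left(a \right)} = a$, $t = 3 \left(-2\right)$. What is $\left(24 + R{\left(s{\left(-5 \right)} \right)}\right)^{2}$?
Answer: $\frac{36481}{100} \approx 364.81$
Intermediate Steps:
$t = -6$
$R{\left(y \right)} = -6 + \frac{-6 + y}{2 y}$ ($R{\left(y \right)} = -6 + \frac{y - 6}{y + y} = -6 + \frac{-6 + y}{2 y}$)
$\left(24 + R{\left(s{\left(-5 \right)} \right)}\right)^{2} = \left(24 - \left(\frac{11}{2} + \frac{3}{-5}\right)\right)^{2} = \left(24 - \frac{49}{10}\right)^{2} = \left(\frac{191}{10}\right)^{2} = \frac{36481}{100}$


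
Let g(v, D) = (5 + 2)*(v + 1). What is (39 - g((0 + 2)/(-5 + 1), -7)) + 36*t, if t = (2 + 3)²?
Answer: 1871/2 ≈ 935.50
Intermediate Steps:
g(v, D) = 7 + 7*v (g(v, D) = 7*(1 + v) = 7 + 7*v)
t = 25 (t = 5² = 25)
(39 - g((0 + 2)/(-5 + 1), -7)) + 36*t = (39 - (7 + 7*((0 + 2)/(-5 + 1)))) + 36*25 = (39 - (7 + 7*(2/(-4)))) + 900 = (39 - (7 + 7*(2*(-¼)))) + 900 = (39 - (7 + 7*(-½))) + 900 = (39 - (7 - 7/2)) + 900 = (39 - 1*7/2) + 900 = (39 - 7/2) + 900 = 71/2 + 900 = 1871/2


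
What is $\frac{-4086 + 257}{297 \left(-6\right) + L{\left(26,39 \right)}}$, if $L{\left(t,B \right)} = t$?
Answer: $\frac{3829}{1756} \approx 2.1805$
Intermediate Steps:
$\frac{-4086 + 257}{297 \left(-6\right) + L{\left(26,39 \right)}} = \frac{-4086 + 257}{297 \left(-6\right) + 26} = - \frac{3829}{-1782 + 26} = - \frac{3829}{-1756} = \left(-3829\right) \left(- \frac{1}{1756}\right) = \frac{3829}{1756}$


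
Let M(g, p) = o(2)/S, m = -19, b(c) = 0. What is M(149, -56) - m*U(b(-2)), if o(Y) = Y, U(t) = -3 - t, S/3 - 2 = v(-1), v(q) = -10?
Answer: -685/12 ≈ -57.083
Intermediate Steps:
S = -24 (S = 6 + 3*(-10) = 6 - 30 = -24)
M(g, p) = -1/12 (M(g, p) = 2/(-24) = 2*(-1/24) = -1/12)
M(149, -56) - m*U(b(-2)) = -1/12 - (-19)*(-3 - 1*0) = -1/12 - (-19)*(-3 + 0) = -1/12 - (-19)*(-3) = -1/12 - 1*57 = -1/12 - 57 = -685/12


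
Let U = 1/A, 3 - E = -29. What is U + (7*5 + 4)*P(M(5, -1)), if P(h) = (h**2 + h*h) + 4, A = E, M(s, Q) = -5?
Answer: 67393/32 ≈ 2106.0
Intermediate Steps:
E = 32 (E = 3 - 1*(-29) = 3 + 29 = 32)
A = 32
P(h) = 4 + 2*h**2 (P(h) = (h**2 + h**2) + 4 = 2*h**2 + 4 = 4 + 2*h**2)
U = 1/32 ≈ 0.031250
U + (7*5 + 4)*P(M(5, -1)) = 1/32 + (7*5 + 4)*(4 + 2*(-5)**2) = 1/32 + (35 + 4)*(4 + 2*25) = 1/32 + 39*(4 + 50) = 1/32 + 39*54 = 1/32 + 2106 = 67393/32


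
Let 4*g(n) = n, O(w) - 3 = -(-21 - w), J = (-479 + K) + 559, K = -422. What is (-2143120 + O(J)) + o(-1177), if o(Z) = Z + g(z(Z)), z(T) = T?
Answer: -8579637/4 ≈ -2.1449e+6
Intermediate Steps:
J = -342 (J = (-479 - 422) + 559 = -901 + 559 = -342)
O(w) = 24 + w (O(w) = 3 - (-21 - w) = 3 + (21 + w) = 24 + w)
g(n) = n/4
o(Z) = 5*Z/4 (o(Z) = Z + Z/4 = 5*Z/4)
(-2143120 + O(J)) + o(-1177) = (-2143120 + (24 - 342)) + (5/4)*(-1177) = (-2143120 - 318) - 5885/4 = -2143438 - 5885/4 = -8579637/4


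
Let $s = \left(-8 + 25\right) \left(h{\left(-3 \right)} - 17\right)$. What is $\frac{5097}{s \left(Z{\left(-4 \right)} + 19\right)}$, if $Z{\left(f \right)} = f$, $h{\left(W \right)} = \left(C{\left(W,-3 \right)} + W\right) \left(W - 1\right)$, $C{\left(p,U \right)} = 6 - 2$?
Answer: $- \frac{1699}{1785} \approx -0.95182$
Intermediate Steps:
$C{\left(p,U \right)} = 4$
$h{\left(W \right)} = \left(-1 + W\right) \left(4 + W\right)$ ($h{\left(W \right)} = \left(4 + W\right) \left(W - 1\right) = \left(4 + W\right) \left(-1 + W\right) = \left(-1 + W\right) \left(4 + W\right)$)
$s = -357$ ($s = \left(-8 + 25\right) \left(\left(-4 + \left(-3\right)^{2} + 3 \left(-3\right)\right) - 17\right) = 17 \left(\left(-4 + 9 - 9\right) - 17\right) = 17 \left(-4 - 17\right) = 17 \left(-21\right) = -357$)
$\frac{5097}{s \left(Z{\left(-4 \right)} + 19\right)} = \frac{5097}{\left(-357\right) \left(-4 + 19\right)} = \frac{5097}{\left(-357\right) 15} = \frac{5097}{-5355} = 5097 \left(- \frac{1}{5355}\right) = - \frac{1699}{1785}$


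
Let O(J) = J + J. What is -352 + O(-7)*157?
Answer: -2550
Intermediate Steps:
O(J) = 2*J
-352 + O(-7)*157 = -352 + (2*(-7))*157 = -352 - 14*157 = -352 - 2198 = -2550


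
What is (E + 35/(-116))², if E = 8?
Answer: 797449/13456 ≈ 59.263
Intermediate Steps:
(E + 35/(-116))² = (8 + 35/(-116))² = (8 + 35*(-1/116))² = (8 - 35/116)² = (893/116)² = 797449/13456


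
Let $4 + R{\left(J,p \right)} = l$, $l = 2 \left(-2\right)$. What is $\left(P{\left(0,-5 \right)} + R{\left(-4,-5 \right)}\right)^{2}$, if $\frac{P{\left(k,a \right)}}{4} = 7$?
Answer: $400$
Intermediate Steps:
$l = -4$
$R{\left(J,p \right)} = -8$ ($R{\left(J,p \right)} = -4 - 4 = -8$)
$P{\left(k,a \right)} = 28$ ($P{\left(k,a \right)} = 4 \cdot 7 = 28$)
$\left(P{\left(0,-5 \right)} + R{\left(-4,-5 \right)}\right)^{2} = \left(28 - 8\right)^{2} = 20^{2} = 400$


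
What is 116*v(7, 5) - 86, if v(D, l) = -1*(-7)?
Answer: 726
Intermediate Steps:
v(D, l) = 7
116*v(7, 5) - 86 = 116*7 - 86 = 812 - 86 = 726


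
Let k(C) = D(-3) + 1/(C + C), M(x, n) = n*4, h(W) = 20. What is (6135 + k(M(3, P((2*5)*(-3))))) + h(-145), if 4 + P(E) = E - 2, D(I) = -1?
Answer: 1772351/288 ≈ 6154.0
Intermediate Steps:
P(E) = -6 + E (P(E) = -4 + (E - 2) = -4 + (-2 + E) = -6 + E)
M(x, n) = 4*n
k(C) = -1 + 1/(2*C) (k(C) = -1 + 1/(C + C) = -1 + 1/(2*C))
(6135 + k(M(3, P((2*5)*(-3))))) + h(-145) = (6135 + (½ - 4*(-6 + (2*5)*(-3)))/((4*(-6 + (2*5)*(-3))))) + 20 = (6135 + (½ - 4*(-6 + 10*(-3)))/((4*(-6 + 10*(-3))))) + 20 = (6135 + (½ - 4*(-6 - 30))/((4*(-6 - 30)))) + 20 = (6135 + (½ - 4*(-36))/((4*(-36)))) + 20 = (6135 + (½ - 1*(-144))/(-144)) + 20 = (6135 - (½ + 144)/144) + 20 = (6135 - 1/144*289/2) + 20 = (6135 - 289/288) + 20 = 1766591/288 + 20 = 1772351/288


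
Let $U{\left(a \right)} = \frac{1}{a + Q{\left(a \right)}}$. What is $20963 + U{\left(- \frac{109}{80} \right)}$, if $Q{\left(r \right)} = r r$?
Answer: $\frac{66270443}{3161} \approx 20965.0$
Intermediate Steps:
$Q{\left(r \right)} = r^{2}$
$U{\left(a \right)} = \frac{1}{a + a^{2}}$
$20963 + U{\left(- \frac{109}{80} \right)} = 20963 + \frac{1}{- \frac{109}{80} \left(1 - \frac{109}{80}\right)} = 20963 + \frac{1}{\left(-109\right) \frac{1}{80} \left(1 - \frac{109}{80}\right)} = 20963 + \frac{1}{\left(- \frac{109}{80}\right) \left(1 - \frac{109}{80}\right)} = 20963 - \frac{80}{109 \left(- \frac{29}{80}\right)} = 20963 - - \frac{6400}{3161} = 20963 + \frac{6400}{3161} = \frac{66270443}{3161}$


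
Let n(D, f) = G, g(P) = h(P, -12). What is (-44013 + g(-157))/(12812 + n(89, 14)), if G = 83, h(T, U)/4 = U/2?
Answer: -44037/12895 ≈ -3.4150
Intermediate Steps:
h(T, U) = 2*U (h(T, U) = 4*(U/2) = 2*U)
g(P) = -24 (g(P) = 2*(-12) = -24)
n(D, f) = 83
(-44013 + g(-157))/(12812 + n(89, 14)) = (-44013 - 24)/(12812 + 83) = -44037/12895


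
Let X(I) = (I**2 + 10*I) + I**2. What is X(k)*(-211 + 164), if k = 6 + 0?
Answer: -6204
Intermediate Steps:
k = 6
X(I) = 2*I**2 + 10*I
X(k)*(-211 + 164) = (2*6*(5 + 6))*(-211 + 164) = (2*6*11)*(-47) = 132*(-47) = -6204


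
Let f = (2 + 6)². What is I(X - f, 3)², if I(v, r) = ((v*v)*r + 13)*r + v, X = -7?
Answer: 2055443569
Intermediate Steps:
f = 64 (f = 8² = 64)
I(v, r) = v + r*(13 + r*v²) (I(v, r) = (v²*r + 13)*r + v = (r*v² + 13)*r + v = (13 + r*v²)*r + v = r*(13 + r*v²) + v = v + r*(13 + r*v²))
I(X - f, 3)² = ((-7 - 1*64) + 13*3 + 3²*(-7 - 1*64)²)² = ((-7 - 64) + 39 + 9*(-7 - 64)²)² = (-71 + 39 + 9*(-71)²)² = (-71 + 39 + 9*5041)² = (-71 + 39 + 45369)² = 45337² = 2055443569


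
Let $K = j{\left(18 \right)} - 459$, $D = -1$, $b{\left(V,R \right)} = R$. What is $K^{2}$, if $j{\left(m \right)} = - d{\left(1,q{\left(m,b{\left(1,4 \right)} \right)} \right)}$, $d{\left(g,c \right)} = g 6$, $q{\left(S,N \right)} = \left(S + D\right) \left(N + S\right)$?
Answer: $216225$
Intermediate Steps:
$q{\left(S,N \right)} = \left(-1 + S\right) \left(N + S\right)$ ($q{\left(S,N \right)} = \left(S - 1\right) \left(N + S\right) = \left(-1 + S\right) \left(N + S\right)$)
$d{\left(g,c \right)} = 6 g$
$j{\left(m \right)} = -6$ ($j{\left(m \right)} = - 6 \cdot 1 = \left(-1\right) 6 = -6$)
$K = -465$ ($K = -6 - 459 = -465$)
$K^{2} = \left(-465\right)^{2} = 216225$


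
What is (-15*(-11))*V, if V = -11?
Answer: -1815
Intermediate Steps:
(-15*(-11))*V = -15*(-11)*(-11) = 165*(-11) = -1815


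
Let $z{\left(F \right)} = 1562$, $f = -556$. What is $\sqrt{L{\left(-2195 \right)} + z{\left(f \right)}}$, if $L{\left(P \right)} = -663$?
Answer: $\sqrt{899} \approx 29.983$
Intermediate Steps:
$\sqrt{L{\left(-2195 \right)} + z{\left(f \right)}} = \sqrt{-663 + 1562} = \sqrt{899}$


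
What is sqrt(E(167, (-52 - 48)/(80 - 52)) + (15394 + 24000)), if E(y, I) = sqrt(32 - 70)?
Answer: sqrt(39394 + I*sqrt(38)) ≈ 198.48 + 0.016*I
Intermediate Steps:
E(y, I) = I*sqrt(38) (E(y, I) = sqrt(-38) = I*sqrt(38))
sqrt(E(167, (-52 - 48)/(80 - 52)) + (15394 + 24000)) = sqrt(I*sqrt(38) + (15394 + 24000)) = sqrt(I*sqrt(38) + 39394) = sqrt(39394 + I*sqrt(38))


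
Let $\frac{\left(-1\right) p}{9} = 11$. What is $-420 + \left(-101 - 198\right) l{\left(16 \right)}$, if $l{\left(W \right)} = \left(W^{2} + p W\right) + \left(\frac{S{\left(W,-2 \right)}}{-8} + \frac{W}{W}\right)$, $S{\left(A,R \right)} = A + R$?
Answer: $\frac{1587505}{4} \approx 3.9688 \cdot 10^{5}$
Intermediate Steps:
$p = -99$ ($p = \left(-9\right) 11 = -99$)
$l{\left(W \right)} = \frac{5}{4} + W^{2} - \frac{793 W}{8}$ ($l{\left(W \right)} = \left(W^{2} - 99 W\right) + \left(\frac{W - 2}{-8} + \frac{W}{W}\right) = \left(W^{2} - 99 W\right) + \left(\left(-2 + W\right) \left(- \frac{1}{8}\right) + 1\right) = \left(W^{2} - 99 W\right) + \left(\left(\frac{1}{4} - \frac{W}{8}\right) + 1\right) = \left(W^{2} - 99 W\right) - \left(- \frac{5}{4} + \frac{W}{8}\right) = \frac{5}{4} + W^{2} - \frac{793 W}{8}$)
$-420 + \left(-101 - 198\right) l{\left(16 \right)} = -420 + \left(-101 - 198\right) \left(\frac{5}{4} + 16^{2} - 1586\right) = -420 - 299 \left(\frac{5}{4} + 256 - 1586\right) = -420 - - \frac{1589185}{4} = -420 + \frac{1589185}{4} = \frac{1587505}{4}$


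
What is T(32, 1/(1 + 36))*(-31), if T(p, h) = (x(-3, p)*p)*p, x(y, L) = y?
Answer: 95232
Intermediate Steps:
T(p, h) = -3*p² (T(p, h) = (-3*p)*p = -3*p²)
T(32, 1/(1 + 36))*(-31) = -3*32²*(-31) = -3*1024*(-31) = -3072*(-31) = 95232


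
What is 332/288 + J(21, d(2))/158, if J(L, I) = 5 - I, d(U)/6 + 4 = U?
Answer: 7169/5688 ≈ 1.2604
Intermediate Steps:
d(U) = -24 + 6*U
332/288 + J(21, d(2))/158 = 332/288 + (5 - (-24 + 6*2))/158 = 332*(1/288) + (5 - (-24 + 12))*(1/158) = 83/72 + (5 - 1*(-12))*(1/158) = 83/72 + (5 + 12)*(1/158) = 83/72 + 17*(1/158) = 83/72 + 17/158 = 7169/5688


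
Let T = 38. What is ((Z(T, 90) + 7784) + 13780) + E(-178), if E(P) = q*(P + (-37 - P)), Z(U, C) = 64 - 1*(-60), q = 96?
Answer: 18136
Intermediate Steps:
Z(U, C) = 124 (Z(U, C) = 64 + 60 = 124)
E(P) = -3552 (E(P) = 96*(P + (-37 - P)) = 96*(-37) = -3552)
((Z(T, 90) + 7784) + 13780) + E(-178) = ((124 + 7784) + 13780) - 3552 = (7908 + 13780) - 3552 = 21688 - 3552 = 18136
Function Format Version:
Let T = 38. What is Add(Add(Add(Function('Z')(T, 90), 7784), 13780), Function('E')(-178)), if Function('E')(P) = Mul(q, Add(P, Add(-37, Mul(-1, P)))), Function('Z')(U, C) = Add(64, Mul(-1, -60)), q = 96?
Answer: 18136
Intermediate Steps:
Function('Z')(U, C) = 124 (Function('Z')(U, C) = Add(64, 60) = 124)
Function('E')(P) = -3552 (Function('E')(P) = Mul(96, Add(P, Add(-37, Mul(-1, P)))) = Mul(96, -37) = -3552)
Add(Add(Add(Function('Z')(T, 90), 7784), 13780), Function('E')(-178)) = Add(Add(Add(124, 7784), 13780), -3552) = Add(Add(7908, 13780), -3552) = Add(21688, -3552) = 18136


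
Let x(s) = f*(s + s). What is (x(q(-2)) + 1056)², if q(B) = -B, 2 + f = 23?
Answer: 1299600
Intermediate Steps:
f = 21 (f = -2 + 23 = 21)
x(s) = 42*s (x(s) = 21*(s + s) = 21*(2*s) = 42*s)
(x(q(-2)) + 1056)² = (42*(-1*(-2)) + 1056)² = (42*2 + 1056)² = (84 + 1056)² = 1140² = 1299600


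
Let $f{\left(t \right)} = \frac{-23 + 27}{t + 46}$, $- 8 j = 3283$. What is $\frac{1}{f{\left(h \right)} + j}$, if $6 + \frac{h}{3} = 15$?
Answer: $- \frac{584}{239627} \approx -0.0024371$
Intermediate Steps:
$j = - \frac{3283}{8}$ ($j = \left(- \frac{1}{8}\right) 3283 = - \frac{3283}{8} \approx -410.38$)
$h = 27$ ($h = -18 + 3 \cdot 15 = -18 + 45 = 27$)
$f{\left(t \right)} = \frac{4}{46 + t}$
$\frac{1}{f{\left(h \right)} + j} = \frac{1}{\frac{4}{46 + 27} - \frac{3283}{8}} = \frac{1}{\frac{4}{73} - \frac{3283}{8}} = \frac{1}{- \frac{239627}{584}} = - \frac{584}{239627}$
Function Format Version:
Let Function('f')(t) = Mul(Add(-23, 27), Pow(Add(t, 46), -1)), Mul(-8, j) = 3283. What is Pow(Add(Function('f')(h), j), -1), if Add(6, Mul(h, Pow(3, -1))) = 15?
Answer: Rational(-584, 239627) ≈ -0.0024371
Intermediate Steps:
j = Rational(-3283, 8) (j = Mul(Rational(-1, 8), 3283) = Rational(-3283, 8) ≈ -410.38)
h = 27 (h = Add(-18, Mul(3, 15)) = Add(-18, 45) = 27)
Function('f')(t) = Mul(4, Pow(Add(46, t), -1))
Pow(Add(Function('f')(h), j), -1) = Pow(Add(Mul(4, Pow(Add(46, 27), -1)), Rational(-3283, 8)), -1) = Pow(Add(Mul(4, Pow(73, -1)), Rational(-3283, 8)), -1) = Pow(Add(Mul(4, Rational(1, 73)), Rational(-3283, 8)), -1) = Pow(Add(Rational(4, 73), Rational(-3283, 8)), -1) = Pow(Rational(-239627, 584), -1) = Rational(-584, 239627)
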